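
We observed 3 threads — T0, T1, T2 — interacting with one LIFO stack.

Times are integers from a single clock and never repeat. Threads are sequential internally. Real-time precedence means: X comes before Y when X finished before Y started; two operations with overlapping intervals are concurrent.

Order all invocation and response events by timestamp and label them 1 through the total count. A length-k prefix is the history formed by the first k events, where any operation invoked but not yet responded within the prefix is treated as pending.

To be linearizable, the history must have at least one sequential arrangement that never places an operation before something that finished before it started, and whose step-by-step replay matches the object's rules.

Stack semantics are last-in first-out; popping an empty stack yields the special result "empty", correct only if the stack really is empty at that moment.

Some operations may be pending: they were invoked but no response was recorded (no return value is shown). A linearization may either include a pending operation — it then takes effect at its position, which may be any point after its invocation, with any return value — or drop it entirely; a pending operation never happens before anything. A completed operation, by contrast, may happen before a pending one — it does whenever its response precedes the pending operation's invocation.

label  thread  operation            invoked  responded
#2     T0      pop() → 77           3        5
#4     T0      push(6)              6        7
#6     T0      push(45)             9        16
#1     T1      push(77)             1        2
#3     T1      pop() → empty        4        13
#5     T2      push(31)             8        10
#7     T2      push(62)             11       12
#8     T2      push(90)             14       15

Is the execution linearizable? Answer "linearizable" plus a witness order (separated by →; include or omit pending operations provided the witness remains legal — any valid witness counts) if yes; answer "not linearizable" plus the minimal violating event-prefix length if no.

1. #1 push(77), leaving stack <77>
2. #2 pop() → 77, leaving stack <>
3. #3 pop() → empty, leaving stack <>
4. #4 push(6), leaving stack <6>
5. #5 push(31), leaving stack <6,31>
6. #6 push(45), leaving stack <6,31,45>
7. #7 push(62), leaving stack <6,31,45,62>
8. #8 push(90), leaving stack <6,31,45,62,90>

linearizable — witness: #1 → #2 → #3 → #4 → #5 → #6 → #7 → #8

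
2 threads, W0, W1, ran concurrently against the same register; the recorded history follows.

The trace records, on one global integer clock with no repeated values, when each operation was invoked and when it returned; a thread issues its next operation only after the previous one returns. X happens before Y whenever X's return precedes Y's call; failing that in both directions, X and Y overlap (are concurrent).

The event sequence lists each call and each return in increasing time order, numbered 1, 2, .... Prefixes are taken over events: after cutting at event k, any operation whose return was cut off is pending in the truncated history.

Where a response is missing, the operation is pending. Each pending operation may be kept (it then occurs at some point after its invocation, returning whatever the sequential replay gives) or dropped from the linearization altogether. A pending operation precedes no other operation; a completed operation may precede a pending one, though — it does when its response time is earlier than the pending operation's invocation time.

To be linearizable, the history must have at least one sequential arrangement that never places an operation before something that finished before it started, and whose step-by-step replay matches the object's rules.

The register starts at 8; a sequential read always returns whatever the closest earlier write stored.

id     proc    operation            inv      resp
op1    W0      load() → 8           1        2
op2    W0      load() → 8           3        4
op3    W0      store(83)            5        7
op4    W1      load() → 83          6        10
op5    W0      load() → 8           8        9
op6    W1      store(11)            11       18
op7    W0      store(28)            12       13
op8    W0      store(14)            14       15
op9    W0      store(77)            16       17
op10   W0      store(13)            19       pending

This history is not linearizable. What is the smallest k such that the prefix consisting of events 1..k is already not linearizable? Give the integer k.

events 1..8 are still linearizable — one witness is op1, op2, op3:
after step 1 (op1 load() → 8): value 8
after step 2 (op2 load() → 8): value 8
after step 3 (op3 store(83)): value 83
at event 9 (op5's time-9 response) nothing linearizes any more
including or dropping the 1 pending operation (op4) in any combination fails
one such order, op1, op2, op3, op5 (pending dropped), breaks at step 4 where op5 load() → 8 is illegal

9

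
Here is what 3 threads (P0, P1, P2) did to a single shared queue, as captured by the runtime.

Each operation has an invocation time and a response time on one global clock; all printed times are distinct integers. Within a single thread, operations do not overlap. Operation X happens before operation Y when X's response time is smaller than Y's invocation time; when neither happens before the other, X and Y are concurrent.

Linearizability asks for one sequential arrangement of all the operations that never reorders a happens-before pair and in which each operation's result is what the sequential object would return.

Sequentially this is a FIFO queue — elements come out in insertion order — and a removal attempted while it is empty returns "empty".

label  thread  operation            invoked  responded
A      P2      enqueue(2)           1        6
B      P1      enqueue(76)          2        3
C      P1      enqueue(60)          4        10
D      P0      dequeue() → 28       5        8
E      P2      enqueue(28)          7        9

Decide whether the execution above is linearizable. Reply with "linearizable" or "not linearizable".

not linearizable

through event 7 a valid linearization exists; event 8 (D responding at time 8) ends that
the 3 completed operations admit 3 real-time orders; each fails the queue replay
include/drop combinations of the 2 pending operations (C, E) were all tried; none helps
sample order A, B, D (pending dropped) stalls at step 3 — D dequeue() → 28 has no legal effect
sample order B, A, D (pending dropped) stalls at step 3 — D dequeue() → 28 has no legal effect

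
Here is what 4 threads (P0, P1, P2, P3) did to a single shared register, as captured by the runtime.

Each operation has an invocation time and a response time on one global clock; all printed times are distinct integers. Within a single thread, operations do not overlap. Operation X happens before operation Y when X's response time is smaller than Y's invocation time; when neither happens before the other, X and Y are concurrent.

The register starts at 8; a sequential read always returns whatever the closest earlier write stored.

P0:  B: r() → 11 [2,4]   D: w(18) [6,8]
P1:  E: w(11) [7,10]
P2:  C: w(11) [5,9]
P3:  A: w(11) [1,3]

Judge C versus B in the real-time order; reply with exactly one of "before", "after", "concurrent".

after

C spans [5,9], B spans [2,4]
resp(B)=4 < inv(C)=5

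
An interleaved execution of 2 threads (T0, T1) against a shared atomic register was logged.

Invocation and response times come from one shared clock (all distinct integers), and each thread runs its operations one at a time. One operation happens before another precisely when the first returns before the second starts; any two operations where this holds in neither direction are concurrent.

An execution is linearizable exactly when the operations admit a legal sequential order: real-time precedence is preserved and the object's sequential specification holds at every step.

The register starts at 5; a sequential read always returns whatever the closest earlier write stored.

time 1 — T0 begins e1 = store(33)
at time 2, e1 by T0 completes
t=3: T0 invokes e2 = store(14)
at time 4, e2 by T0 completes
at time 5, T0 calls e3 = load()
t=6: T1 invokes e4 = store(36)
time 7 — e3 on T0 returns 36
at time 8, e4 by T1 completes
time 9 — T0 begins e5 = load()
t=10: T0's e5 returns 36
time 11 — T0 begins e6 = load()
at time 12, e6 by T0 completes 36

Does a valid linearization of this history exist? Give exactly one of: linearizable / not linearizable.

a witness: e1, e2, e4, e3, e5, e6
1. e1 store(33), leaving value 33
2. e2 store(14), leaving value 14
3. e4 store(36), leaving value 36
4. e3 load() → 36, leaving value 36
5. e5 load() → 36, leaving value 36
6. e6 load() → 36, leaving value 36

linearizable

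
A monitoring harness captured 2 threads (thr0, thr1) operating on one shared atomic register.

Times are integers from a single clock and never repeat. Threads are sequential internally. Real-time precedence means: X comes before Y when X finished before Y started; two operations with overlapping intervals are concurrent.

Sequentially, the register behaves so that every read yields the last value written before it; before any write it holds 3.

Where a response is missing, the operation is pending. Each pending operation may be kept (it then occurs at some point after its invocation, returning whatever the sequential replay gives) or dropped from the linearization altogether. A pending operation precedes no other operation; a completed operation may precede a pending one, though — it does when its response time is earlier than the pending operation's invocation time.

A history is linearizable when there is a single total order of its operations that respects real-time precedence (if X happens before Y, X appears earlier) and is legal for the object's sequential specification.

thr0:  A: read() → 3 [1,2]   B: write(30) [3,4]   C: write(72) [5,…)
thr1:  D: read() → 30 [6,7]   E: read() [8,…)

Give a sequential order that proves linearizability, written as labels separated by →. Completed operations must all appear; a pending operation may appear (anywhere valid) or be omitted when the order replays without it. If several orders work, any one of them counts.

A → B → D

step 1: A read() → 3 — value 3
step 2: B write(30) — value 30
step 3: D read() → 30 — value 30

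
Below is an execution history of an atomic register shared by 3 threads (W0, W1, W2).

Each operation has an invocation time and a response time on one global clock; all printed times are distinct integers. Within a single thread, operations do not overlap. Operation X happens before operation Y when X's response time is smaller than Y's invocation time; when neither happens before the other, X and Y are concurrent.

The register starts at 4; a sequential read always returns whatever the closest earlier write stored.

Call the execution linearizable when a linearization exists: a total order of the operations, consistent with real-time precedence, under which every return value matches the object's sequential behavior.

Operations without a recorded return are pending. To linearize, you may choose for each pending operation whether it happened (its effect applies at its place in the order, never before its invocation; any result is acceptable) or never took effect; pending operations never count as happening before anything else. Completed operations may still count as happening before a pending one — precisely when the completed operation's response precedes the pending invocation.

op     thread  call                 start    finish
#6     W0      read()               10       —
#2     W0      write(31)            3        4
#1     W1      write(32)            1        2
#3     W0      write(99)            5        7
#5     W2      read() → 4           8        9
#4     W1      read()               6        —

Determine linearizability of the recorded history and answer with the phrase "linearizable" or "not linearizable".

events 1..8 are fine; event 9 — the response of #5 at time 9 — makes the prefix non-linearizable
exhaustive check: the 4 completed atomic register ops admit one real-time order; illegal
completion choices over the 1 pending operation (#4) were checked; none helps
take #1, #2, #3, #5 (pending dropped): step 4 already fails, because #5 read() → 4 cannot occur there

not linearizable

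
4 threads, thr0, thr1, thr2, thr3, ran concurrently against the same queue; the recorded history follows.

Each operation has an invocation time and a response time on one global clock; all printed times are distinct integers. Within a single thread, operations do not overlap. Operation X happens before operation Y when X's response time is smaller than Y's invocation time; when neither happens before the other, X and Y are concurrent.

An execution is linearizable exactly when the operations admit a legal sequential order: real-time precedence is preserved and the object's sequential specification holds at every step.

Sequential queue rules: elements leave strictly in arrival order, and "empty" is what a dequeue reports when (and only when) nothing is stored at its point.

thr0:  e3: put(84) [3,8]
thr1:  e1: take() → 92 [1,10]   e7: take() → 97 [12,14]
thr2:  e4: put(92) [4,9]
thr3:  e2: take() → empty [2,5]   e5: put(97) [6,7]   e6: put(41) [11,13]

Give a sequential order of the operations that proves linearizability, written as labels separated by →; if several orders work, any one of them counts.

step 1: e2 take() → empty — queue <>
step 2: e4 put(92) — queue <92>
step 3: e1 take() → 92 — queue <>
step 4: e5 put(97) — queue <97>
step 5: e3 put(84) — queue <97,84>
step 6: e6 put(41) — queue <97,84,41>
step 7: e7 take() → 97 — queue <84,41>

e2 → e4 → e1 → e5 → e3 → e6 → e7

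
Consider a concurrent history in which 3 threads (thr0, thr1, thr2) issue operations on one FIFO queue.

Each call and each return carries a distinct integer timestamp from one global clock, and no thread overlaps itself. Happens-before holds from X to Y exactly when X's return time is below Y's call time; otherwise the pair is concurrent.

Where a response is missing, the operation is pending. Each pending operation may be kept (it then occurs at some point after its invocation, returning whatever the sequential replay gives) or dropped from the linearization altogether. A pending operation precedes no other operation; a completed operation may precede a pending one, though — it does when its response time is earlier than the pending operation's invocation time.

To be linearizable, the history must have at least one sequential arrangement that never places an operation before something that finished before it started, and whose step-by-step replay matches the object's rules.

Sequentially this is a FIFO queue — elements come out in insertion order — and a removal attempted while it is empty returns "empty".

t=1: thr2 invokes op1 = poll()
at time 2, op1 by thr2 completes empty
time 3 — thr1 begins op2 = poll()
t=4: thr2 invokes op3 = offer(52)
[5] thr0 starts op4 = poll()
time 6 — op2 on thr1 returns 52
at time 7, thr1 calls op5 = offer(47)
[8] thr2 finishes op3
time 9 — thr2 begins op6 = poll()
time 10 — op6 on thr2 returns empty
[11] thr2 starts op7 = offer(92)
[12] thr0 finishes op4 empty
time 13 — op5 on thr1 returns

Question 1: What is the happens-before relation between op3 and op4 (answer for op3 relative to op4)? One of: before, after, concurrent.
Answer: concurrent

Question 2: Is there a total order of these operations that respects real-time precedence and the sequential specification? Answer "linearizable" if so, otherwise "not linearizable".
one valid linearization: op1, op3, op2, op4, op6, op5
1. op1 poll() → empty, leaving queue <>
2. op3 offer(52), leaving queue <52>
3. op2 poll() → 52, leaving queue <>
4. op4 poll() → empty, leaving queue <>
5. op6 poll() → empty, leaving queue <>
6. op5 offer(47), leaving queue <47>

linearizable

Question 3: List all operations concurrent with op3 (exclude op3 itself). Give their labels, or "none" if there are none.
Answer: op2, op4, op5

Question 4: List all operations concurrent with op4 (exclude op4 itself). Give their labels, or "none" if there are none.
Answer: op2, op3, op5, op6, op7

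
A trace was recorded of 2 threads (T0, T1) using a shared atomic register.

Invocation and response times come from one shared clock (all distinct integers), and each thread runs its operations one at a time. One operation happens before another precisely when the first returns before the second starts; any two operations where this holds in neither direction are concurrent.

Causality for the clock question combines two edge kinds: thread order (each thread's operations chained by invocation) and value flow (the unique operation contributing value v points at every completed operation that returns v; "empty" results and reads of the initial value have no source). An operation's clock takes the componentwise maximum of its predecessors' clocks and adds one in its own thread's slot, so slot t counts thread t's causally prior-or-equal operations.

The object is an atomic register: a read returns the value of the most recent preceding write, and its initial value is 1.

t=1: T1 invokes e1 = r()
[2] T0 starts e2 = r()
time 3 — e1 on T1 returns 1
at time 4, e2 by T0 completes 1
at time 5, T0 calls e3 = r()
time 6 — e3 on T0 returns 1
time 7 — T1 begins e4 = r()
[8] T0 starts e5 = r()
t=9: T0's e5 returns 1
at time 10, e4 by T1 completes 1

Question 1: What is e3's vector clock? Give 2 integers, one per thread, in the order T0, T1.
(2, 0)

invoked at 1, e1 has no predecessors; its own T1 bump gives (0, 1)
invoked at 2, e2 has no predecessors; its own T0 bump gives (1, 0)
e4, invoked 7, takes VC(e1)=(0, 1) under max, adds 1 for T1 → (0, 2)
e3, invoked 5, takes VC(e2)=(1, 0) under max, adds 1 for T0 → (2, 0)
e5, invoked 8, takes VC(e3)=(2, 0) under max, adds 1 for T0 → (3, 0)
target: VC(e3) = (2, 0)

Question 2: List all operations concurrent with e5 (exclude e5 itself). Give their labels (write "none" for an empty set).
e4

e5 spans [8,9]: anything still running between times 8 and 9 counts as concurrent
e1 [1,3]: before
e2 [2,4]: before
e3 [5,6]: before
e4 [7,10]: concurrent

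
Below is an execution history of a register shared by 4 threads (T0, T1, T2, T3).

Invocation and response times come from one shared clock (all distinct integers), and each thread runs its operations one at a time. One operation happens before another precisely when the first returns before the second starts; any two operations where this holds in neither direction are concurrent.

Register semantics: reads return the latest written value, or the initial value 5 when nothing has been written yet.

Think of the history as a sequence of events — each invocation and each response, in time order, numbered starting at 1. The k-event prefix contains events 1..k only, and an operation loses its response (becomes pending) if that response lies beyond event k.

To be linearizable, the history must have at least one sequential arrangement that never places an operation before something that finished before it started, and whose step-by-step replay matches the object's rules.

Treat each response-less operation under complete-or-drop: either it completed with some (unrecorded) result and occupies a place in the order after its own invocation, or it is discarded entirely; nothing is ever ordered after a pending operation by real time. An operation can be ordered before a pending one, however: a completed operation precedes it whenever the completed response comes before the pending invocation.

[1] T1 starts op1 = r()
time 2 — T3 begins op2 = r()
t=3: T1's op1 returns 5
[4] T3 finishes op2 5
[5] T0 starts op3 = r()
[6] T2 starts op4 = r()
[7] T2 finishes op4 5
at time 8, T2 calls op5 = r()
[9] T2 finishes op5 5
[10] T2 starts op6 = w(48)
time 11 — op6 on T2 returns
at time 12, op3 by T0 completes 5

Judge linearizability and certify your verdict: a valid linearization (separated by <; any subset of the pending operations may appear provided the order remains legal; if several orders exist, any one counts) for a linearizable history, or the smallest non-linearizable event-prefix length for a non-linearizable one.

linearizable — witness: op1 < op2 < op3 < op4 < op5 < op6

step 1: op1 r() → 5 — value 5
step 2: op2 r() → 5 — value 5
step 3: op3 r() → 5 — value 5
step 4: op4 r() → 5 — value 5
step 5: op5 r() → 5 — value 5
step 6: op6 w(48) — value 48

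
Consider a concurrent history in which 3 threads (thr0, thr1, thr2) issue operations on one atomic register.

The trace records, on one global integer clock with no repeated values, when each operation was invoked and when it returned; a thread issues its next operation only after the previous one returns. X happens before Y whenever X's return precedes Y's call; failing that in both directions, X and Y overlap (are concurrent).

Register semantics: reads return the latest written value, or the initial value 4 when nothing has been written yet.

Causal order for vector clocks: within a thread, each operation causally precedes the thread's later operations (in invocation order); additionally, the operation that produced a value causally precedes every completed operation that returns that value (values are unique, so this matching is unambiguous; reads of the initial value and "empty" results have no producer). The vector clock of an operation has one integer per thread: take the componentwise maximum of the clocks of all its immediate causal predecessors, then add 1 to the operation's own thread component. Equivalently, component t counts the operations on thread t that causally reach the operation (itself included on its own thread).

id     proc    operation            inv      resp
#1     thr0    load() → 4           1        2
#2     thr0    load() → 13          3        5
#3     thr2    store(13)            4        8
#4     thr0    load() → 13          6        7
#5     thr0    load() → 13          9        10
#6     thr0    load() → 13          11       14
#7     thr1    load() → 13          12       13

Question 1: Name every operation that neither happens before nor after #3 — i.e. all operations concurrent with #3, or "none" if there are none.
overlap test against #3 [4,8]: concurrent iff the interval meets 4..8
#1 [1,2]: before
#2 [3,5]: concurrent
#4 [6,7]: concurrent
#5 [9,10]: after
#6 [11,14]: after
#7 [12,13]: after

#2, #4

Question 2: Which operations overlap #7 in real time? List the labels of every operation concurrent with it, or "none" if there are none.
concurrent with #7 ([12,13]): every op whose interval crosses 12..13
#1 [1,2]: before
#2 [3,5]: before
#3 [4,8]: before
#4 [6,7]: before
#5 [9,10]: before
#6 [11,14]: concurrent

#6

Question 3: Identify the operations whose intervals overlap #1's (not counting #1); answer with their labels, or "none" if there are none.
#1 spans [1,2]: anything still running between times 1 and 2 counts as concurrent
#2 [3,5]: after
#3 [4,8]: after
#4 [6,7]: after
#5 [9,10]: after
#6 [11,14]: after
#7 [12,13]: after

none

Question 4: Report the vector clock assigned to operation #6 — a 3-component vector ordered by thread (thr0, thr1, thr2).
root op #3, invoked 4: fresh clock plus thr2's own tick → (0, 0, 1)
root op #1, invoked 1: fresh clock plus thr0's own tick → (1, 0, 0)
invoked at 12, #7 merges VC(#3)=(0, 0, 1) and bumps thr1's slot → (0, 1, 1)
invoked at 3, #2 merges VC(#1)=(1, 0, 0), VC(#3)=(0, 0, 1) and bumps thr0's slot → (2, 0, 1)
invoked at 6, #4 merges VC(#2)=(2, 0, 1), VC(#3)=(0, 0, 1) and bumps thr0's slot → (3, 0, 1)
invoked at 9, #5 merges VC(#3)=(0, 0, 1), VC(#4)=(3, 0, 1) and bumps thr0's slot → (4, 0, 1)
invoked at 11, #6 merges VC(#3)=(0, 0, 1), VC(#5)=(4, 0, 1) and bumps thr0's slot → (5, 0, 1)
target: VC(#6) = (5, 0, 1)

(5, 0, 1)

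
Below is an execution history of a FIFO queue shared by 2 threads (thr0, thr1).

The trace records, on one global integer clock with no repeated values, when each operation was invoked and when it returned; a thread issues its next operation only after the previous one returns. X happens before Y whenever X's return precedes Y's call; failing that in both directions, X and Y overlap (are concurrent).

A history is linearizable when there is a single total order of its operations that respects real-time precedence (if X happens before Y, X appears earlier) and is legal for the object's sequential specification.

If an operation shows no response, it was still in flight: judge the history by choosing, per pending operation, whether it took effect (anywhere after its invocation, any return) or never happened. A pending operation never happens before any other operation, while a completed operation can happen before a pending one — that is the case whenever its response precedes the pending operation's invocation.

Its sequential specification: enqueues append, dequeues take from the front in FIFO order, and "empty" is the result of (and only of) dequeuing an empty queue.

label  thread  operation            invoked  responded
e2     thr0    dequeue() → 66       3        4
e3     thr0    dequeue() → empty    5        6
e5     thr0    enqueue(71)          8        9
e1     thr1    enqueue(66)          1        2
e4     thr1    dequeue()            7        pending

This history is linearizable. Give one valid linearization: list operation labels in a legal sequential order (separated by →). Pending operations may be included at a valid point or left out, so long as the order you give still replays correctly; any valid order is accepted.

e1 → e2 → e3 → e4 → e5

step 1: e1 enqueue(66) — queue <66>
step 2: e2 dequeue() → 66 — queue <>
step 3: e3 dequeue() → empty — queue <>
step 4: e4 dequeue() (pending, included) — queue <>
step 5: e5 enqueue(71) — queue <71>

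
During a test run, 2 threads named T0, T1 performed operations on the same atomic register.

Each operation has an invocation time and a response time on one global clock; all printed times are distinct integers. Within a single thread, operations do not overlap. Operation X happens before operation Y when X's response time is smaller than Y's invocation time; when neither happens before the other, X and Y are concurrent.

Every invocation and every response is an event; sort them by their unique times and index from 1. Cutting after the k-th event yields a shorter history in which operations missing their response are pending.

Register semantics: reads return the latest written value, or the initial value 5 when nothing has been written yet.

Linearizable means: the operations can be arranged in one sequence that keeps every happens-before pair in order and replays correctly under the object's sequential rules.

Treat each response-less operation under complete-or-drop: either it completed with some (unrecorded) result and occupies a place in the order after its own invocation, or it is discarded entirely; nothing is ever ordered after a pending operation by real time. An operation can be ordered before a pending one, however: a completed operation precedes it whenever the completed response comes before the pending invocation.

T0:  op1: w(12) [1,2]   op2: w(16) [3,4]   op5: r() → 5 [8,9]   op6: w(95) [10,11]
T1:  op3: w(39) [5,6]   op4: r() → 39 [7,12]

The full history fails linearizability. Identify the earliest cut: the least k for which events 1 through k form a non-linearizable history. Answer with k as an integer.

9

events 1..8 are linearizable, e.g. via op1, op2, op3:
1. op1 w(12), leaving value 12
2. op2 w(16), leaving value 16
3. op3 w(39), leaving value 39
include event 9 — op5 responding at 9 — and every candidate order breaks
every completion of the 1 pending operation (op4) was checked; none linearizes
one such order, op1, op2, op3, op5 (pending dropped), breaks at step 4 where op5 r() → 5 is illegal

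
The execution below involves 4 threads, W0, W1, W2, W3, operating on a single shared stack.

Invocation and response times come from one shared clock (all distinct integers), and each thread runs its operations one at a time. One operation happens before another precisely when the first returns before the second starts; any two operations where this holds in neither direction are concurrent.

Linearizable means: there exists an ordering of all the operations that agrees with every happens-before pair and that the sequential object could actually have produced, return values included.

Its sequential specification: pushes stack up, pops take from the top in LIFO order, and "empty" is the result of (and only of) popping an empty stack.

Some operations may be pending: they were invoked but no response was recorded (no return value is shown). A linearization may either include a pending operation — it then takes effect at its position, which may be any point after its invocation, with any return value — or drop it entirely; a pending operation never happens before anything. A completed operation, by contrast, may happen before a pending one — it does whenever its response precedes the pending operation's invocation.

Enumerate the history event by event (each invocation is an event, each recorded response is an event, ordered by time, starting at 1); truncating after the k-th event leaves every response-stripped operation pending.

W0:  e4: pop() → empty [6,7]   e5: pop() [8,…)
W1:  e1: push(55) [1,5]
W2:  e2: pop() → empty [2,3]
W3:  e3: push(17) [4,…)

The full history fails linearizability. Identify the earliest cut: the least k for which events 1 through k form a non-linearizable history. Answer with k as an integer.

7

events 1..6 are linearizable, e.g. via e2, e1:
after step 1 (e2 pop() → empty): stack <>
after step 2 (e1 push(55)): stack <55>
with event 7 included (e4 responding at time 7), all real-time-consistent orders fail
every completion of the 1 pending operation (e3) was checked; none linearizes
e.g. e1, e2, e4 (pending dropped): illegal at step 2, since e2 pop() → empty cannot apply there
e.g. e2, e1, e4 (pending dropped): illegal at step 3, since e4 pop() → empty cannot apply there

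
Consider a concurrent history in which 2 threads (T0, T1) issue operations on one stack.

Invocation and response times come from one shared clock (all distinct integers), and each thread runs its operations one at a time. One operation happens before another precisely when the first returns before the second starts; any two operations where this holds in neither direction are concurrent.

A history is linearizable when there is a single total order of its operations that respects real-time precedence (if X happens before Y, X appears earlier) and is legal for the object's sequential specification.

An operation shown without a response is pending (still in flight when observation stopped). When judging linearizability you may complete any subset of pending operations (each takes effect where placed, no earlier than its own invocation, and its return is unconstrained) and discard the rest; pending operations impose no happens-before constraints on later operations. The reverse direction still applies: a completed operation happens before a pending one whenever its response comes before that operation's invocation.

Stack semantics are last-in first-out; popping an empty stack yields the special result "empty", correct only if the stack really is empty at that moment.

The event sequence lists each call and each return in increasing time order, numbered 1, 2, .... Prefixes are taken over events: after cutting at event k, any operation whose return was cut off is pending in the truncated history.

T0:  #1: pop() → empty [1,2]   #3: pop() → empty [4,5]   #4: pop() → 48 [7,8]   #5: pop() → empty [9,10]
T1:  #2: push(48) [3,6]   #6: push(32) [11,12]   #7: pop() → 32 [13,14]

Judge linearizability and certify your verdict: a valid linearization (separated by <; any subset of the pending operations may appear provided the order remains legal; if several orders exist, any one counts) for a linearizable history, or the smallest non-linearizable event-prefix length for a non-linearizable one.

linearizable — witness: #1 < #3 < #2 < #4 < #5 < #6 < #7

step 1: #1 pop() → empty — stack <>
step 2: #3 pop() → empty — stack <>
step 3: #2 push(48) — stack <48>
step 4: #4 pop() → 48 — stack <>
step 5: #5 pop() → empty — stack <>
step 6: #6 push(32) — stack <32>
step 7: #7 pop() → 32 — stack <>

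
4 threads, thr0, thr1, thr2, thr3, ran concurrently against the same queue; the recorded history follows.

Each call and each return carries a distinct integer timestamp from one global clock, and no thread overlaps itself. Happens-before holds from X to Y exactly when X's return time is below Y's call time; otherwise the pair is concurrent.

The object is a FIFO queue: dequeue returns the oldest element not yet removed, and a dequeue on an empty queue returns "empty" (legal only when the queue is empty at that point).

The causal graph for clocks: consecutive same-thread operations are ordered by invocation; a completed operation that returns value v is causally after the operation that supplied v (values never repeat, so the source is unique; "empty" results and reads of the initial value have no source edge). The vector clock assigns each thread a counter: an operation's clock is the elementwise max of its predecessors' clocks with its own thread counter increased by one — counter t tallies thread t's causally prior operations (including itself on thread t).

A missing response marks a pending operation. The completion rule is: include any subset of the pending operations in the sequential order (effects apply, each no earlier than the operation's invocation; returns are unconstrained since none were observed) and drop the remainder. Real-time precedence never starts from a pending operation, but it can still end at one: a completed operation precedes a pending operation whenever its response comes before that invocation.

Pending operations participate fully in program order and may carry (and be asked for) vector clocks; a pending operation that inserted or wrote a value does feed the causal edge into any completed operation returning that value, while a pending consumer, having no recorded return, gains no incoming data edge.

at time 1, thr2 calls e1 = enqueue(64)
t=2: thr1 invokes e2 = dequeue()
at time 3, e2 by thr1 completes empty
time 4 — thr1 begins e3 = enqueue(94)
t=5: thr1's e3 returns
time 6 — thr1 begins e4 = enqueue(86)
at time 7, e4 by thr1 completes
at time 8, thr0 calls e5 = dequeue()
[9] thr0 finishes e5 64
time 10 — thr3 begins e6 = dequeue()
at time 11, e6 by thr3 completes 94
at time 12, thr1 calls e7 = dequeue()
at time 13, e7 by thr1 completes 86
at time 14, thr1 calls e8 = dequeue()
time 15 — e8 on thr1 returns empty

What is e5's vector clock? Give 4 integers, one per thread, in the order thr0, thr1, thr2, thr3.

(1, 0, 1, 0)

e1 (invocation 1): nothing precedes it; thr2's component alone gives (0, 0, 1, 0)
e2 (invocation 2): nothing precedes it; thr1's component alone gives (0, 1, 0, 0)
from VC(e2)=(0, 1, 0, 0), e3 (invoked 4) maxes components and bumps thr1 → (0, 2, 0, 0)
from VC(e1)=(0, 0, 1, 0), e5 (invoked 8) maxes components and bumps thr0 → (1, 0, 1, 0)
from VC(e3)=(0, 2, 0, 0), e6 (invoked 10) maxes components and bumps thr3 → (0, 2, 0, 1)
from VC(e3)=(0, 2, 0, 0), e4 (invoked 6) maxes components and bumps thr1 → (0, 3, 0, 0)
from VC(e4)=(0, 3, 0, 0), e7 (invoked 12) maxes components and bumps thr1 → (0, 4, 0, 0)
from VC(e7)=(0, 4, 0, 0), e8 (invoked 14) maxes components and bumps thr1 → (0, 5, 0, 0)
target: VC(e5) = (1, 0, 1, 0)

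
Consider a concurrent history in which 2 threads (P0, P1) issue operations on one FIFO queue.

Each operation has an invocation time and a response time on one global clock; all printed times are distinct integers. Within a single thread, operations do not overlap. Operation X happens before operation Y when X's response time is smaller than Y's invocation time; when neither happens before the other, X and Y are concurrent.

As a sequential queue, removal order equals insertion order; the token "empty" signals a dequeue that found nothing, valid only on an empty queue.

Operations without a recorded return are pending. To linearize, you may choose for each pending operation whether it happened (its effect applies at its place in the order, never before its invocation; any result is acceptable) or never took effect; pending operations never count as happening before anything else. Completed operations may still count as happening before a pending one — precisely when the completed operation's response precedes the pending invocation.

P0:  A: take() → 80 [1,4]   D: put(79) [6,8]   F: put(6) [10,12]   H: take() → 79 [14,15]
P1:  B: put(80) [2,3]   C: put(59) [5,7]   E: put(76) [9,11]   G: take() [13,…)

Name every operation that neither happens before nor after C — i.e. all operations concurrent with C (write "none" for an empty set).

D

concurrent with C ([5,7]): every op whose interval crosses 5..7
A [1,4]: before
B [2,3]: before
D [6,8]: concurrent
E [9,11]: after
F [10,12]: after
G [13,…): after
H [14,15]: after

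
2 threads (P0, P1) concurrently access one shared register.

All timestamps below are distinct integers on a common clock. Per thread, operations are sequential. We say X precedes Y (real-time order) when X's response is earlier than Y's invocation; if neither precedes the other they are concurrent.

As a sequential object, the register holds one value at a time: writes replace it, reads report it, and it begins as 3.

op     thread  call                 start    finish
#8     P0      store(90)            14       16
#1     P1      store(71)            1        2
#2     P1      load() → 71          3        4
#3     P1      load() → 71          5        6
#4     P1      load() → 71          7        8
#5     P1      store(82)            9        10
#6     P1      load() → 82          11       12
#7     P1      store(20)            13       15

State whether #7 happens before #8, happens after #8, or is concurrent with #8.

#7 spans [13,15], #8 spans [14,16]
the intervals overlap in both directions

concurrent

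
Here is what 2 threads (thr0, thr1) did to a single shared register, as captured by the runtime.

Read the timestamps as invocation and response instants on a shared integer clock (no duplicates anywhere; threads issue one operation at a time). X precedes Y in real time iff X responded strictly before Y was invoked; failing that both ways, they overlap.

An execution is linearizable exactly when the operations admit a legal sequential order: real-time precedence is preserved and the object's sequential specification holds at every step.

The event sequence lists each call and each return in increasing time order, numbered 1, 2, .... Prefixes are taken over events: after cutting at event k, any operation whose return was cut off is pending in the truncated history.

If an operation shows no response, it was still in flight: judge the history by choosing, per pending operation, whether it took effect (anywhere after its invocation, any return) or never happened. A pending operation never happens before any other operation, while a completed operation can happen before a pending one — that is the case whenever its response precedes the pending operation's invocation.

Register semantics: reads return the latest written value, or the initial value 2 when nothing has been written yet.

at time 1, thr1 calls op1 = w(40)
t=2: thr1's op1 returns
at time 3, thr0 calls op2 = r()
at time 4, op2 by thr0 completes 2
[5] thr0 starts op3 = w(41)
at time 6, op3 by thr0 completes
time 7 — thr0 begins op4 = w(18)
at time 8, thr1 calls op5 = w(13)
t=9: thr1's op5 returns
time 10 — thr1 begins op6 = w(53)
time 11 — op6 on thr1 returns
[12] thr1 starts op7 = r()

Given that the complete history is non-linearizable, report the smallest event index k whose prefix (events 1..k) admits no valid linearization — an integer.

events 1..3 are still linearizable — one witness is op1:
step 1: op1 w(40) — value 40
once event 4 joins (op2's response, time 4), exhaustive search finds no witness
one such order, op1, op2, breaks at step 2 where op2 r() → 2 is illegal

4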